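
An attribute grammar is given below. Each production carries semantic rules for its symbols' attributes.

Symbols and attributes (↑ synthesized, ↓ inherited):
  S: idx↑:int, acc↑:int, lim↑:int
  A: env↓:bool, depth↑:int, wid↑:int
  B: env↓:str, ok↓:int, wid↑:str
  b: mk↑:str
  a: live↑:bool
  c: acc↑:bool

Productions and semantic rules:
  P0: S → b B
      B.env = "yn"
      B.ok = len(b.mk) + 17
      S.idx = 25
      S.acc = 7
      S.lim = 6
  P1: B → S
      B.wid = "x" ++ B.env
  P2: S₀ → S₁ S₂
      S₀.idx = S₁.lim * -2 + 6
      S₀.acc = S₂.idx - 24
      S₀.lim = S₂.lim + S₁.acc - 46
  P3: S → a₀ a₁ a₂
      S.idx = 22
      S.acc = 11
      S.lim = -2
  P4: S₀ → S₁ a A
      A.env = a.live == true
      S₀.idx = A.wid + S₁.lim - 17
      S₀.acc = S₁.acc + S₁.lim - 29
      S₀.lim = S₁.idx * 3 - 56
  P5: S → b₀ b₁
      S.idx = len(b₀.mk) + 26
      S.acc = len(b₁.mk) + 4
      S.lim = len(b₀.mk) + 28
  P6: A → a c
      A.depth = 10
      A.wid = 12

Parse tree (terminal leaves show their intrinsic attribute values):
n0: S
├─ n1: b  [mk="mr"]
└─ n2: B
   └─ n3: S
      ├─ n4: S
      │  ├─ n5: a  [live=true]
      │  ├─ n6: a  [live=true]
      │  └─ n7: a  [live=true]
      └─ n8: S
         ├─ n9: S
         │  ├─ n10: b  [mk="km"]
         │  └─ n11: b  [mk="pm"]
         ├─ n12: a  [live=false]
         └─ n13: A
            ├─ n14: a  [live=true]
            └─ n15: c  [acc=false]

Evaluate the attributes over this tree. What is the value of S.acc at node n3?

1. n1.mk = "mr"  [terminal]
2. n2.env = "yn"  ["yn"]
3. n2.ok = 19  [len(b.mk) + 17]
4. n5.live = true  [terminal]
5. n6.live = true  [terminal]
6. n7.live = true  [terminal]
7. n4.idx = 22  [22]
8. n4.acc = 11  [11]
9. n4.lim = -2  [-2]
10. n10.mk = "km"  [terminal]
11. n11.mk = "pm"  [terminal]
12. n9.idx = 28  [len(b₀.mk) + 26]
13. n9.acc = 6  [len(b₁.mk) + 4]
14. n9.lim = 30  [len(b₀.mk) + 28]
15. n12.live = false  [terminal]
16. n13.env = false  [a.live == true]
17. n14.live = true  [terminal]
18. n15.acc = false  [terminal]
19. n13.depth = 10  [10]
20. n13.wid = 12  [12]
21. n8.idx = 25  [A.wid + S₁.lim - 17]
22. n8.acc = 7  [S₁.acc + S₁.lim - 29]
23. n8.lim = 28  [S₁.idx * 3 - 56]
24. n3.idx = 10  [S₁.lim * -2 + 6]
25. n3.acc = 1  [S₂.idx - 24]
26. n3.lim = -7  [S₂.lim + S₁.acc - 46]
27. n2.wid = "xyn"  ["x" ++ B.env]
28. n0.idx = 25  [25]
29. n0.acc = 7  [7]
30. n0.lim = 6  [6]

1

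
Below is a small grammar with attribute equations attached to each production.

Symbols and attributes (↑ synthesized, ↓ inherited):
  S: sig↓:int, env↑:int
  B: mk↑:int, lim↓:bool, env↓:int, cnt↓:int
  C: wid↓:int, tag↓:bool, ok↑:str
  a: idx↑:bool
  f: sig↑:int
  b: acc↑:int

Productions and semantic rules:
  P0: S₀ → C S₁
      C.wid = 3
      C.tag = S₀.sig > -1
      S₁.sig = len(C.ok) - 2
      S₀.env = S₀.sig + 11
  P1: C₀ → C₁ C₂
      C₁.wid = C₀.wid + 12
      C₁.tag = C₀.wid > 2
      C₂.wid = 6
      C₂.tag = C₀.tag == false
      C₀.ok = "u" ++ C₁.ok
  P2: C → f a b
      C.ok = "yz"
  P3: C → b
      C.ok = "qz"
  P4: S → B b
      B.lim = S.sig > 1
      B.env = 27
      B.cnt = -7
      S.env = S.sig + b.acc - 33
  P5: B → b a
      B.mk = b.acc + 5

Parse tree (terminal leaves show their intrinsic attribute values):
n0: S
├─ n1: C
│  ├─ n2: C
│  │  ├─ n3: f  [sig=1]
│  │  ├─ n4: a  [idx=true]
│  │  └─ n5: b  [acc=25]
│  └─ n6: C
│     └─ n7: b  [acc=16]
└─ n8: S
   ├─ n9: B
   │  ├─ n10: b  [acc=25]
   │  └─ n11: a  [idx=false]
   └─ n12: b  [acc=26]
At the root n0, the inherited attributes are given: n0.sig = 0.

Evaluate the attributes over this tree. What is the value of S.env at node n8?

-6

1. n0.sig = 0  [given at root]
2. n1.wid = 3  [3]
3. n1.tag = true  [S₀.sig > -1]
4. n2.wid = 15  [C₀.wid + 12]
5. n2.tag = true  [C₀.wid > 2]
6. n3.sig = 1  [terminal]
7. n4.idx = true  [terminal]
8. n5.acc = 25  [terminal]
9. n2.ok = "yz"  ["yz"]
10. n6.wid = 6  [6]
11. n6.tag = false  [C₀.tag == false]
12. n7.acc = 16  [terminal]
13. n6.ok = "qz"  ["qz"]
14. n1.ok = "uyz"  ["u" ++ C₁.ok]
15. n8.sig = 1  [len(C.ok) - 2]
16. n9.lim = false  [S.sig > 1]
17. n9.env = 27  [27]
18. n9.cnt = -7  [-7]
19. n10.acc = 25  [terminal]
20. n11.idx = false  [terminal]
21. n9.mk = 30  [b.acc + 5]
22. n12.acc = 26  [terminal]
23. n8.env = -6  [S.sig + b.acc - 33]
24. n0.env = 11  [S₀.sig + 11]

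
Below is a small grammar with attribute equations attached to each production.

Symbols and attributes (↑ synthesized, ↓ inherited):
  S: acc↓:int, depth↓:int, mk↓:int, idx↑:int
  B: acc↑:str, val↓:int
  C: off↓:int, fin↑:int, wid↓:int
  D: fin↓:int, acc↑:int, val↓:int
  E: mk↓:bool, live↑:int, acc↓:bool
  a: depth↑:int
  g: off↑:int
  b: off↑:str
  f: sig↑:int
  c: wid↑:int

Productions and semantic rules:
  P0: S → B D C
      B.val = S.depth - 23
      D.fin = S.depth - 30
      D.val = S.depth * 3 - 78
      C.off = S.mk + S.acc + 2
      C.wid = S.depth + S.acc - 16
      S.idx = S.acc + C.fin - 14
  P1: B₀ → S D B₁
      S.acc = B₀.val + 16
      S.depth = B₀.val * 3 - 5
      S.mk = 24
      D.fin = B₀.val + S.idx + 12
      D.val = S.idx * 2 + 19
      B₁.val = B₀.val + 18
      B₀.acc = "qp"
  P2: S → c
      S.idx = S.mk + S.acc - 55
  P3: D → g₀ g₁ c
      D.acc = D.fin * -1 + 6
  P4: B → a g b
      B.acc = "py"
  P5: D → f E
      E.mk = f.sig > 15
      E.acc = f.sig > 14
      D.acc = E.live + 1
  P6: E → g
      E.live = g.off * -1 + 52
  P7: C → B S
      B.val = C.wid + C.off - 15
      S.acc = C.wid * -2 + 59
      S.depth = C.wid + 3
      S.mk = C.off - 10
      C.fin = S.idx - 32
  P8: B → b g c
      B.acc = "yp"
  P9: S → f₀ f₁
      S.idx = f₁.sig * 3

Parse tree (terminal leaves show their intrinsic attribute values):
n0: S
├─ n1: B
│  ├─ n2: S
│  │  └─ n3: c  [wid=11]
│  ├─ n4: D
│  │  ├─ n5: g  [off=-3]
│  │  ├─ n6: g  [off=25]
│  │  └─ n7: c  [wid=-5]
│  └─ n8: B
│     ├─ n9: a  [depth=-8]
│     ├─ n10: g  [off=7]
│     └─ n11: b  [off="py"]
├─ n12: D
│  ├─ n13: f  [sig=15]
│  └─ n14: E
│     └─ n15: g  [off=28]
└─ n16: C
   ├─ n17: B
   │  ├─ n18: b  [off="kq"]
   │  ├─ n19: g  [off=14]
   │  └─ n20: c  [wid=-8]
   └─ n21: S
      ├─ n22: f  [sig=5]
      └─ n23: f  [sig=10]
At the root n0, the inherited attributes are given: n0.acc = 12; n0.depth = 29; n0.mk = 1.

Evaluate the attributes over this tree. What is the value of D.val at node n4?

1

1. n0.acc = 12  [given at root]
2. n0.depth = 29  [given at root]
3. n0.mk = 1  [given at root]
4. n1.val = 6  [S.depth - 23]
5. n2.acc = 22  [B₀.val + 16]
6. n2.depth = 13  [B₀.val * 3 - 5]
7. n2.mk = 24  [24]
8. n3.wid = 11  [terminal]
9. n2.idx = -9  [S.mk + S.acc - 55]
10. n4.fin = 9  [B₀.val + S.idx + 12]
11. n4.val = 1  [S.idx * 2 + 19]
12. n5.off = -3  [terminal]
13. n6.off = 25  [terminal]
14. n7.wid = -5  [terminal]
15. n4.acc = -3  [D.fin * -1 + 6]
16. n8.val = 24  [B₀.val + 18]
17. n9.depth = -8  [terminal]
18. n10.off = 7  [terminal]
19. n11.off = "py"  [terminal]
20. n8.acc = "py"  ["py"]
21. n1.acc = "qp"  ["qp"]
22. n12.fin = -1  [S.depth - 30]
23. n12.val = 9  [S.depth * 3 - 78]
24. n13.sig = 15  [terminal]
25. n14.mk = false  [f.sig > 15]
26. n14.acc = true  [f.sig > 14]
27. n15.off = 28  [terminal]
28. n14.live = 24  [g.off * -1 + 52]
29. n12.acc = 25  [E.live + 1]
30. n16.off = 15  [S.mk + S.acc + 2]
31. n16.wid = 25  [S.depth + S.acc - 16]
32. n17.val = 25  [C.wid + C.off - 15]
33. n18.off = "kq"  [terminal]
34. n19.off = 14  [terminal]
35. n20.wid = -8  [terminal]
36. n17.acc = "yp"  ["yp"]
37. n21.acc = 9  [C.wid * -2 + 59]
38. n21.depth = 28  [C.wid + 3]
39. n21.mk = 5  [C.off - 10]
40. n22.sig = 5  [terminal]
41. n23.sig = 10  [terminal]
42. n21.idx = 30  [f₁.sig * 3]
43. n16.fin = -2  [S.idx - 32]
44. n0.idx = -4  [S.acc + C.fin - 14]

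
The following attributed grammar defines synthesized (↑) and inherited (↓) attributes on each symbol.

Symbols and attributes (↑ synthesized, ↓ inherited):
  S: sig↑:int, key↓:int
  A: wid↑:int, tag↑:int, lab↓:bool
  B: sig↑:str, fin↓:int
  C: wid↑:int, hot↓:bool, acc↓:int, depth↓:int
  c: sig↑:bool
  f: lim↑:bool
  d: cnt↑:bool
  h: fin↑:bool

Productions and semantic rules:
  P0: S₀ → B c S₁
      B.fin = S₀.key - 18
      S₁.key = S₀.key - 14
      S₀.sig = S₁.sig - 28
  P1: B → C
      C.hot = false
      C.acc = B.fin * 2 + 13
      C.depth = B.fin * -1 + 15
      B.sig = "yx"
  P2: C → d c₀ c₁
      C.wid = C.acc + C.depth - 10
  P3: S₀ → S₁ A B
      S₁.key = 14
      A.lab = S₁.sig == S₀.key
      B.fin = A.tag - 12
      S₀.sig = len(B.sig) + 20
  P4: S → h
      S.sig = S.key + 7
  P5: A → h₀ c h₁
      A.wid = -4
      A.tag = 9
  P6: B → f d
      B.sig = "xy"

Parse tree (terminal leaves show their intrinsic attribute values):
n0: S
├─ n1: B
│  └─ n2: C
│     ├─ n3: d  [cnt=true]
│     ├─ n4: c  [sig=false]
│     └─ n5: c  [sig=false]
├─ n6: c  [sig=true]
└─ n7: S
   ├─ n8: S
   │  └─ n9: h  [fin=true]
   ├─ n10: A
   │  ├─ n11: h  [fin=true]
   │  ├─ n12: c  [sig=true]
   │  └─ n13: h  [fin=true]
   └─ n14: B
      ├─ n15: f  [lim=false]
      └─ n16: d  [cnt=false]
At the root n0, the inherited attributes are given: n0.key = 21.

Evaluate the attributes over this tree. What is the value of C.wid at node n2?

21

1. n0.key = 21  [given at root]
2. n1.fin = 3  [S₀.key - 18]
3. n2.hot = false  [false]
4. n2.acc = 19  [B.fin * 2 + 13]
5. n2.depth = 12  [B.fin * -1 + 15]
6. n3.cnt = true  [terminal]
7. n4.sig = false  [terminal]
8. n5.sig = false  [terminal]
9. n2.wid = 21  [C.acc + C.depth - 10]
10. n1.sig = "yx"  ["yx"]
11. n6.sig = true  [terminal]
12. n7.key = 7  [S₀.key - 14]
13. n8.key = 14  [14]
14. n9.fin = true  [terminal]
15. n8.sig = 21  [S.key + 7]
16. n10.lab = false  [S₁.sig == S₀.key]
17. n11.fin = true  [terminal]
18. n12.sig = true  [terminal]
19. n13.fin = true  [terminal]
20. n10.wid = -4  [-4]
21. n10.tag = 9  [9]
22. n14.fin = -3  [A.tag - 12]
23. n15.lim = false  [terminal]
24. n16.cnt = false  [terminal]
25. n14.sig = "xy"  ["xy"]
26. n7.sig = 22  [len(B.sig) + 20]
27. n0.sig = -6  [S₁.sig - 28]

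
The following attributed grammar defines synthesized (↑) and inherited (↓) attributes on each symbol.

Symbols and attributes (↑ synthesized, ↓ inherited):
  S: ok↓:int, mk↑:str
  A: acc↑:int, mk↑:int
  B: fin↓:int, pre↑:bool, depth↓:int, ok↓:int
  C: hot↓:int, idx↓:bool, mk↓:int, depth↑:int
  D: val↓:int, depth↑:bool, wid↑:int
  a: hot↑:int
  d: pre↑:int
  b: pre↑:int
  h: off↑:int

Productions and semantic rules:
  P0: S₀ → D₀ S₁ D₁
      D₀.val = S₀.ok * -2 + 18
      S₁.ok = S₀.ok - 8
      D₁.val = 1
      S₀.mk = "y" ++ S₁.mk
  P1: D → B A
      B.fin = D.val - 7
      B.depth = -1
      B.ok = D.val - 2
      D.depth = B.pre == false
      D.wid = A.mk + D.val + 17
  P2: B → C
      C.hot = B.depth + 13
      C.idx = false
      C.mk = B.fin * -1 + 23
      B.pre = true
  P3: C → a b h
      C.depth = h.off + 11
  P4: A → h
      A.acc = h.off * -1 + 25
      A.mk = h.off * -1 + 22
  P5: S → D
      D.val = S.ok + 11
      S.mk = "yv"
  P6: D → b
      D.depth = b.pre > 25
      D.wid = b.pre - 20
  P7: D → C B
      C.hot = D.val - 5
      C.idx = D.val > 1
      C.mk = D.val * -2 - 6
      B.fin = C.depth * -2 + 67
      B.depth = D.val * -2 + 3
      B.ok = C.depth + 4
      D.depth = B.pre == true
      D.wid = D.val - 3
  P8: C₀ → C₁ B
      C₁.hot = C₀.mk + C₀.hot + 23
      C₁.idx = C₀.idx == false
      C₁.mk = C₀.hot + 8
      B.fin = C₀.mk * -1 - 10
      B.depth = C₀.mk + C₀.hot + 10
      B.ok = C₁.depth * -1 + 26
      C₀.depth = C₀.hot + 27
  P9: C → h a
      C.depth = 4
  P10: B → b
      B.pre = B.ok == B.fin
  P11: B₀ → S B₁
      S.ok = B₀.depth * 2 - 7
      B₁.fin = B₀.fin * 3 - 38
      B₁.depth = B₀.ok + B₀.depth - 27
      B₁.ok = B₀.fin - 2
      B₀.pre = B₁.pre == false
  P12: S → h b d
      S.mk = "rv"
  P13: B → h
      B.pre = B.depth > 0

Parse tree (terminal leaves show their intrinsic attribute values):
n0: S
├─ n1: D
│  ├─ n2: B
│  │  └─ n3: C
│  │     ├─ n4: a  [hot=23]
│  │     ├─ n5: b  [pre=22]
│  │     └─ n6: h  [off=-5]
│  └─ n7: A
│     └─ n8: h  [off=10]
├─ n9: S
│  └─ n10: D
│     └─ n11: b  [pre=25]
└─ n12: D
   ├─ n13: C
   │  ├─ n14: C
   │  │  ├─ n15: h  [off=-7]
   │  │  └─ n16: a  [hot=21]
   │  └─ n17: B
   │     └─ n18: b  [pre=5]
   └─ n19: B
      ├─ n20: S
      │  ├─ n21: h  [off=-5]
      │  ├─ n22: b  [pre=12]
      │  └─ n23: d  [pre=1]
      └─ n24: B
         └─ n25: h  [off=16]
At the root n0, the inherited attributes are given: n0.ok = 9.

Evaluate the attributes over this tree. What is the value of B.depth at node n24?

1. n0.ok = 9  [given at root]
2. n1.val = 0  [S₀.ok * -2 + 18]
3. n2.fin = -7  [D.val - 7]
4. n2.depth = -1  [-1]
5. n2.ok = -2  [D.val - 2]
6. n3.hot = 12  [B.depth + 13]
7. n3.idx = false  [false]
8. n3.mk = 30  [B.fin * -1 + 23]
9. n4.hot = 23  [terminal]
10. n5.pre = 22  [terminal]
11. n6.off = -5  [terminal]
12. n3.depth = 6  [h.off + 11]
13. n2.pre = true  [true]
14. n8.off = 10  [terminal]
15. n7.acc = 15  [h.off * -1 + 25]
16. n7.mk = 12  [h.off * -1 + 22]
17. n1.depth = false  [B.pre == false]
18. n1.wid = 29  [A.mk + D.val + 17]
19. n9.ok = 1  [S₀.ok - 8]
20. n10.val = 12  [S.ok + 11]
21. n11.pre = 25  [terminal]
22. n10.depth = false  [b.pre > 25]
23. n10.wid = 5  [b.pre - 20]
24. n9.mk = "yv"  ["yv"]
25. n12.val = 1  [1]
26. n13.hot = -4  [D.val - 5]
27. n13.idx = false  [D.val > 1]
28. n13.mk = -8  [D.val * -2 - 6]
29. n14.hot = 11  [C₀.mk + C₀.hot + 23]
30. n14.idx = true  [C₀.idx == false]
31. n14.mk = 4  [C₀.hot + 8]
32. n15.off = -7  [terminal]
33. n16.hot = 21  [terminal]
34. n14.depth = 4  [4]
35. n17.fin = -2  [C₀.mk * -1 - 10]
36. n17.depth = -2  [C₀.mk + C₀.hot + 10]
37. n17.ok = 22  [C₁.depth * -1 + 26]
38. n18.pre = 5  [terminal]
39. n17.pre = false  [B.ok == B.fin]
40. n13.depth = 23  [C₀.hot + 27]
41. n19.fin = 21  [C.depth * -2 + 67]
42. n19.depth = 1  [D.val * -2 + 3]
43. n19.ok = 27  [C.depth + 4]
44. n20.ok = -5  [B₀.depth * 2 - 7]
45. n21.off = -5  [terminal]
46. n22.pre = 12  [terminal]
47. n23.pre = 1  [terminal]
48. n20.mk = "rv"  ["rv"]
49. n24.fin = 25  [B₀.fin * 3 - 38]
50. n24.depth = 1  [B₀.ok + B₀.depth - 27]
51. n24.ok = 19  [B₀.fin - 2]
52. n25.off = 16  [terminal]
53. n24.pre = true  [B.depth > 0]
54. n19.pre = false  [B₁.pre == false]
55. n12.depth = false  [B.pre == true]
56. n12.wid = -2  [D.val - 3]
57. n0.mk = "yyv"  ["y" ++ S₁.mk]

1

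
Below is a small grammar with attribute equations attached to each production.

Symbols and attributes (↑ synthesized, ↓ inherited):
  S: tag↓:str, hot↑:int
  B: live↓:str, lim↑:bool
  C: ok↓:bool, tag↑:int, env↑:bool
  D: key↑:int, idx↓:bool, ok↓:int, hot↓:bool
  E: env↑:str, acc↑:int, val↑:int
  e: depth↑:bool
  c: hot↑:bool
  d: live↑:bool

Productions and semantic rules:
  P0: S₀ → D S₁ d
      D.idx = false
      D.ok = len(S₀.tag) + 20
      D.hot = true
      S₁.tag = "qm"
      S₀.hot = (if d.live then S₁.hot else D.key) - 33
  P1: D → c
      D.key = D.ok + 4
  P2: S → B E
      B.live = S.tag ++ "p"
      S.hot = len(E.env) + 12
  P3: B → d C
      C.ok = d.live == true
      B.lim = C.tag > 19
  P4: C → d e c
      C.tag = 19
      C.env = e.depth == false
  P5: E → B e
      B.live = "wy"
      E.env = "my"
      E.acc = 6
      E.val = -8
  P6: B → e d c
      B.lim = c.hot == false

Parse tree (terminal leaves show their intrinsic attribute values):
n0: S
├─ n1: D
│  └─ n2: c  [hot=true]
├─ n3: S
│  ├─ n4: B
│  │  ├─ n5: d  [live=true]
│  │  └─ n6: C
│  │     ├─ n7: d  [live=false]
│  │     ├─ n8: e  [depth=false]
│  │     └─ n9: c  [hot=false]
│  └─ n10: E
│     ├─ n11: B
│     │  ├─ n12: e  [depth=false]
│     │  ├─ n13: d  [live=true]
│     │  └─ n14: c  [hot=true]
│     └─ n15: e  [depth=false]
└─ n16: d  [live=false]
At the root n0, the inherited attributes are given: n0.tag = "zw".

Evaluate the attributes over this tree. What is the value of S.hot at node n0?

1. n0.tag = "zw"  [given at root]
2. n1.idx = false  [false]
3. n1.ok = 22  [len(S₀.tag) + 20]
4. n1.hot = true  [true]
5. n2.hot = true  [terminal]
6. n1.key = 26  [D.ok + 4]
7. n3.tag = "qm"  ["qm"]
8. n4.live = "qmp"  [S.tag ++ "p"]
9. n5.live = true  [terminal]
10. n6.ok = true  [d.live == true]
11. n7.live = false  [terminal]
12. n8.depth = false  [terminal]
13. n9.hot = false  [terminal]
14. n6.tag = 19  [19]
15. n6.env = true  [e.depth == false]
16. n4.lim = false  [C.tag > 19]
17. n11.live = "wy"  ["wy"]
18. n12.depth = false  [terminal]
19. n13.live = true  [terminal]
20. n14.hot = true  [terminal]
21. n11.lim = false  [c.hot == false]
22. n15.depth = false  [terminal]
23. n10.env = "my"  ["my"]
24. n10.acc = 6  [6]
25. n10.val = -8  [-8]
26. n3.hot = 14  [len(E.env) + 12]
27. n16.live = false  [terminal]
28. n0.hot = -7  [(if d.live then S₁.hot else D.key) - 33]

-7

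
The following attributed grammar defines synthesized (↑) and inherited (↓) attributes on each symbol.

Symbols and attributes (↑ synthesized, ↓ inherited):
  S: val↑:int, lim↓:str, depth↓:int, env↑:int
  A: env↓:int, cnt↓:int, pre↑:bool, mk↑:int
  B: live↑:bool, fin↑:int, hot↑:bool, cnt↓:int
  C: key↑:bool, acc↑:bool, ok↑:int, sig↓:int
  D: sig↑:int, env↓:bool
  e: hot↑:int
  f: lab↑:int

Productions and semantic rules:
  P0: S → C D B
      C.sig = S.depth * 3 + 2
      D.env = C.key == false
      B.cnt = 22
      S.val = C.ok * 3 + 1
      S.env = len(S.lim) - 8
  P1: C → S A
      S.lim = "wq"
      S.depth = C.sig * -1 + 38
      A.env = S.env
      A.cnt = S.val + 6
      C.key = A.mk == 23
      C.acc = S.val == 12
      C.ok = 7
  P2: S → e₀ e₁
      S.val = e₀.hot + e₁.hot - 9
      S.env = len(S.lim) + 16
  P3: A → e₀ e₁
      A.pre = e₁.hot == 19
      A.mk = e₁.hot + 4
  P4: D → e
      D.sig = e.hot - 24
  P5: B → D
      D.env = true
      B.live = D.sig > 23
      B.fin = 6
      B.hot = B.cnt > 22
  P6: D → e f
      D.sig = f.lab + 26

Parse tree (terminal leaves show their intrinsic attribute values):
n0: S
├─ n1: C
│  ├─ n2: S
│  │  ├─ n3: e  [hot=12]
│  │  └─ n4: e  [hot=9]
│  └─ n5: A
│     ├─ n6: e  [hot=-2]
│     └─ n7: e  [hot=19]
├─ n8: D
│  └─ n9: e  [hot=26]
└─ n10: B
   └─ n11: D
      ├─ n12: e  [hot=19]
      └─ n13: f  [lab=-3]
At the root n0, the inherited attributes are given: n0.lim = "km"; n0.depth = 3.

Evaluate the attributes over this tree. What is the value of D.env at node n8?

1. n0.lim = "km"  [given at root]
2. n0.depth = 3  [given at root]
3. n1.sig = 11  [S.depth * 3 + 2]
4. n2.lim = "wq"  ["wq"]
5. n2.depth = 27  [C.sig * -1 + 38]
6. n3.hot = 12  [terminal]
7. n4.hot = 9  [terminal]
8. n2.val = 12  [e₀.hot + e₁.hot - 9]
9. n2.env = 18  [len(S.lim) + 16]
10. n5.env = 18  [S.env]
11. n5.cnt = 18  [S.val + 6]
12. n6.hot = -2  [terminal]
13. n7.hot = 19  [terminal]
14. n5.pre = true  [e₁.hot == 19]
15. n5.mk = 23  [e₁.hot + 4]
16. n1.key = true  [A.mk == 23]
17. n1.acc = true  [S.val == 12]
18. n1.ok = 7  [7]
19. n8.env = false  [C.key == false]
20. n9.hot = 26  [terminal]
21. n8.sig = 2  [e.hot - 24]
22. n10.cnt = 22  [22]
23. n11.env = true  [true]
24. n12.hot = 19  [terminal]
25. n13.lab = -3  [terminal]
26. n11.sig = 23  [f.lab + 26]
27. n10.live = false  [D.sig > 23]
28. n10.fin = 6  [6]
29. n10.hot = false  [B.cnt > 22]
30. n0.val = 22  [C.ok * 3 + 1]
31. n0.env = -6  [len(S.lim) - 8]

false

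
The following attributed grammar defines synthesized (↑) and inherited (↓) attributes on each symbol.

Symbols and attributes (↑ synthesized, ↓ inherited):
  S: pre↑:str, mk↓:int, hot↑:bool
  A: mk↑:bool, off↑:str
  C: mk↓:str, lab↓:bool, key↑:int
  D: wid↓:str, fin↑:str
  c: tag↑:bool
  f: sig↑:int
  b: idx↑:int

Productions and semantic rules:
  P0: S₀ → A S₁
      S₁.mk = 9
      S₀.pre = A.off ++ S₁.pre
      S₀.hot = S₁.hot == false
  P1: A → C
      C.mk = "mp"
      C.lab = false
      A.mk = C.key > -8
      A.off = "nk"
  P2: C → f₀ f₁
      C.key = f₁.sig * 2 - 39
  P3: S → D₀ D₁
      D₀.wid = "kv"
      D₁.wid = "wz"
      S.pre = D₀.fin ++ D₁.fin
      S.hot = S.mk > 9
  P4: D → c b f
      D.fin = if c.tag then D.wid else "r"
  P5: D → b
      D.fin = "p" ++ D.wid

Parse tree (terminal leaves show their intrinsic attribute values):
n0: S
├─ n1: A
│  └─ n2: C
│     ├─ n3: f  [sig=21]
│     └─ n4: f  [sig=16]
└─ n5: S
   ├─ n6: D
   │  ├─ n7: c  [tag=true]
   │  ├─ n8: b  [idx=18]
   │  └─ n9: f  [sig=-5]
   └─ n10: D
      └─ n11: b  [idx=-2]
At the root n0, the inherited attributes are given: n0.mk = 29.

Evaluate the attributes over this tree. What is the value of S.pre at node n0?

1. n0.mk = 29  [given at root]
2. n2.mk = "mp"  ["mp"]
3. n2.lab = false  [false]
4. n3.sig = 21  [terminal]
5. n4.sig = 16  [terminal]
6. n2.key = -7  [f₁.sig * 2 - 39]
7. n1.mk = true  [C.key > -8]
8. n1.off = "nk"  ["nk"]
9. n5.mk = 9  [9]
10. n6.wid = "kv"  ["kv"]
11. n7.tag = true  [terminal]
12. n8.idx = 18  [terminal]
13. n9.sig = -5  [terminal]
14. n6.fin = "kv"  [if c.tag then D.wid else "r"]
15. n10.wid = "wz"  ["wz"]
16. n11.idx = -2  [terminal]
17. n10.fin = "pwz"  ["p" ++ D.wid]
18. n5.pre = "kvpwz"  [D₀.fin ++ D₁.fin]
19. n5.hot = false  [S.mk > 9]
20. n0.pre = "nkkvpwz"  [A.off ++ S₁.pre]
21. n0.hot = true  [S₁.hot == false]

"nkkvpwz"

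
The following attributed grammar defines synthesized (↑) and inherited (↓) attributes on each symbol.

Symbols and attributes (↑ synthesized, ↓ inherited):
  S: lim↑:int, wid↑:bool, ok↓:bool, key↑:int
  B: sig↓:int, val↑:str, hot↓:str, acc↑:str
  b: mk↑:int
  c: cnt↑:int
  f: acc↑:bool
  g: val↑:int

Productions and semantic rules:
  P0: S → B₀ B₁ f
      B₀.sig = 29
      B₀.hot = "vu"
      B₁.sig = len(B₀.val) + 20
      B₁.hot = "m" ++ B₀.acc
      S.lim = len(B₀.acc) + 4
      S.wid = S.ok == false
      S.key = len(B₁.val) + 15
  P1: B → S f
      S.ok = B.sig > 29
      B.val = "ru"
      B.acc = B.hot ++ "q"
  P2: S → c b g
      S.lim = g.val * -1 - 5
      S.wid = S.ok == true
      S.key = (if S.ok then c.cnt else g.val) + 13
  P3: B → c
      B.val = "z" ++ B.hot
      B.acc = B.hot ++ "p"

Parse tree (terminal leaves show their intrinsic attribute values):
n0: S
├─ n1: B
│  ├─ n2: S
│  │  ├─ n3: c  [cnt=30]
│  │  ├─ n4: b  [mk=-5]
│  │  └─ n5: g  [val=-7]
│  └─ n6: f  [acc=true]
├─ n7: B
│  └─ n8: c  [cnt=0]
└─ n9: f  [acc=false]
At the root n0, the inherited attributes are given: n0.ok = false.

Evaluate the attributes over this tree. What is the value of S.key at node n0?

1. n0.ok = false  [given at root]
2. n1.sig = 29  [29]
3. n1.hot = "vu"  ["vu"]
4. n2.ok = false  [B.sig > 29]
5. n3.cnt = 30  [terminal]
6. n4.mk = -5  [terminal]
7. n5.val = -7  [terminal]
8. n2.lim = 2  [g.val * -1 - 5]
9. n2.wid = false  [S.ok == true]
10. n2.key = 6  [(if S.ok then c.cnt else g.val) + 13]
11. n6.acc = true  [terminal]
12. n1.val = "ru"  ["ru"]
13. n1.acc = "vuq"  [B.hot ++ "q"]
14. n7.sig = 22  [len(B₀.val) + 20]
15. n7.hot = "mvuq"  ["m" ++ B₀.acc]
16. n8.cnt = 0  [terminal]
17. n7.val = "zmvuq"  ["z" ++ B.hot]
18. n7.acc = "mvuqp"  [B.hot ++ "p"]
19. n9.acc = false  [terminal]
20. n0.lim = 7  [len(B₀.acc) + 4]
21. n0.wid = true  [S.ok == false]
22. n0.key = 20  [len(B₁.val) + 15]

20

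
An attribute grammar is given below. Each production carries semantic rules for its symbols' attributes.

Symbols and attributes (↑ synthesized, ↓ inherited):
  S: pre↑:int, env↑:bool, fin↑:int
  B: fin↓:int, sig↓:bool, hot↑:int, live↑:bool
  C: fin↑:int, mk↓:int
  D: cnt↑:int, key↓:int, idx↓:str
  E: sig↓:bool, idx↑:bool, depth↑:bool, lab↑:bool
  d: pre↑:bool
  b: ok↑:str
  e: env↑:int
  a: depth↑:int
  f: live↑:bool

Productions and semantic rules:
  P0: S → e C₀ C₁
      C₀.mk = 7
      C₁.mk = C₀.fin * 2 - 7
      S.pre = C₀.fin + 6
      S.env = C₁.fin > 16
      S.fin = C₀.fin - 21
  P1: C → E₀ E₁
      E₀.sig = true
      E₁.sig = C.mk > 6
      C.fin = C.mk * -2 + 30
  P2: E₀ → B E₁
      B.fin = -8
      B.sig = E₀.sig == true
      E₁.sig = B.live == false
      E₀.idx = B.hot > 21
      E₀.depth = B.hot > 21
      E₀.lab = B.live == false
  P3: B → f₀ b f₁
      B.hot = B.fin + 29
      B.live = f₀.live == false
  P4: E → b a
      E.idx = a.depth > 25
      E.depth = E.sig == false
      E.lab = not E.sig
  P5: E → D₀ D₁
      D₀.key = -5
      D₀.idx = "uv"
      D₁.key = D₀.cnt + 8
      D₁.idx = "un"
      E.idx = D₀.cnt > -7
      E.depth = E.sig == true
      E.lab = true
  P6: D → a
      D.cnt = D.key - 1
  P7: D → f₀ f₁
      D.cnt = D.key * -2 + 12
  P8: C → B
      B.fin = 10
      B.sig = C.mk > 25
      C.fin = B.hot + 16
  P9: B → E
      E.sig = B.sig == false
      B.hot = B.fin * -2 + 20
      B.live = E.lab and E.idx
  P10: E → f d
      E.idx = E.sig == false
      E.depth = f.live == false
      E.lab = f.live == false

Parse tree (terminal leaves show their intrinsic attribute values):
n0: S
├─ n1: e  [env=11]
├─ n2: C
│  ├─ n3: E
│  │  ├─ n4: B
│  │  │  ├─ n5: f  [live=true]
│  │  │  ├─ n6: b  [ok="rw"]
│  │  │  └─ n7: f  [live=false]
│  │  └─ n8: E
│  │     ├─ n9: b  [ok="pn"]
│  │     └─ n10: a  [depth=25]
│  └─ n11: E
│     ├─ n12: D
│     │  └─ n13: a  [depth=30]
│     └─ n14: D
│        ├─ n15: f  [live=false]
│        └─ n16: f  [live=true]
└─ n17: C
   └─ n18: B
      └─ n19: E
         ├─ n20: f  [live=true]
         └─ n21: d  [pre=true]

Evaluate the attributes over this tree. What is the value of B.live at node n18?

1. n1.env = 11  [terminal]
2. n2.mk = 7  [7]
3. n3.sig = true  [true]
4. n4.fin = -8  [-8]
5. n4.sig = true  [E₀.sig == true]
6. n5.live = true  [terminal]
7. n6.ok = "rw"  [terminal]
8. n7.live = false  [terminal]
9. n4.hot = 21  [B.fin + 29]
10. n4.live = false  [f₀.live == false]
11. n8.sig = true  [B.live == false]
12. n9.ok = "pn"  [terminal]
13. n10.depth = 25  [terminal]
14. n8.idx = false  [a.depth > 25]
15. n8.depth = false  [E.sig == false]
16. n8.lab = false  [not E.sig]
17. n3.idx = false  [B.hot > 21]
18. n3.depth = false  [B.hot > 21]
19. n3.lab = true  [B.live == false]
20. n11.sig = true  [C.mk > 6]
21. n12.key = -5  [-5]
22. n12.idx = "uv"  ["uv"]
23. n13.depth = 30  [terminal]
24. n12.cnt = -6  [D.key - 1]
25. n14.key = 2  [D₀.cnt + 8]
26. n14.idx = "un"  ["un"]
27. n15.live = false  [terminal]
28. n16.live = true  [terminal]
29. n14.cnt = 8  [D.key * -2 + 12]
30. n11.idx = true  [D₀.cnt > -7]
31. n11.depth = true  [E.sig == true]
32. n11.lab = true  [true]
33. n2.fin = 16  [C.mk * -2 + 30]
34. n17.mk = 25  [C₀.fin * 2 - 7]
35. n18.fin = 10  [10]
36. n18.sig = false  [C.mk > 25]
37. n19.sig = true  [B.sig == false]
38. n20.live = true  [terminal]
39. n21.pre = true  [terminal]
40. n19.idx = false  [E.sig == false]
41. n19.depth = false  [f.live == false]
42. n19.lab = false  [f.live == false]
43. n18.hot = 0  [B.fin * -2 + 20]
44. n18.live = false  [E.lab and E.idx]
45. n17.fin = 16  [B.hot + 16]
46. n0.pre = 22  [C₀.fin + 6]
47. n0.env = false  [C₁.fin > 16]
48. n0.fin = -5  [C₀.fin - 21]

false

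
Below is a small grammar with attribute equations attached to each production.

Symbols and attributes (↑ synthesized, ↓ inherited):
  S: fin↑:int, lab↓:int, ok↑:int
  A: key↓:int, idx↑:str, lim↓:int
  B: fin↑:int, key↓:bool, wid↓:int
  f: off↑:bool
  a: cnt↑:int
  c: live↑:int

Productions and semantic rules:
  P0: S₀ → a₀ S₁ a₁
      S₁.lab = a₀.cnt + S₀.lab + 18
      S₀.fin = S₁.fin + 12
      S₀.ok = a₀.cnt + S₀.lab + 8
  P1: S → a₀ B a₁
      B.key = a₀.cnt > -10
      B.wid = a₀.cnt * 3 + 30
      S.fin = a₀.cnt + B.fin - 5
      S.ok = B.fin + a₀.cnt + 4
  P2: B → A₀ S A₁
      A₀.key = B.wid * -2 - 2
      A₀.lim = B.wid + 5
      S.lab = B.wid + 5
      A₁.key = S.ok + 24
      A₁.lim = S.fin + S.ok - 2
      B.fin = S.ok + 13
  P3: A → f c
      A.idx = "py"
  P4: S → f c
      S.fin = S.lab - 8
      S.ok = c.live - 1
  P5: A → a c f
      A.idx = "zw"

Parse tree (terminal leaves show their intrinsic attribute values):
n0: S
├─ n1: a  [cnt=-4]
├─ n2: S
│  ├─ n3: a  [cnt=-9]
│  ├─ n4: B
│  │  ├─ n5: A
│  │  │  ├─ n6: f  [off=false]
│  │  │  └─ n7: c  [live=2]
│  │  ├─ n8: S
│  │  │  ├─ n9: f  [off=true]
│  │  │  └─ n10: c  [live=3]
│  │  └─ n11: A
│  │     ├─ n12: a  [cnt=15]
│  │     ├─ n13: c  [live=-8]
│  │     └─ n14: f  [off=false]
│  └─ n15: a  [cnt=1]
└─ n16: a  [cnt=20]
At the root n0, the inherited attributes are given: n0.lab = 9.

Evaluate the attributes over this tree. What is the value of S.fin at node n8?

0

1. n0.lab = 9  [given at root]
2. n1.cnt = -4  [terminal]
3. n2.lab = 23  [a₀.cnt + S₀.lab + 18]
4. n3.cnt = -9  [terminal]
5. n4.key = true  [a₀.cnt > -10]
6. n4.wid = 3  [a₀.cnt * 3 + 30]
7. n5.key = -8  [B.wid * -2 - 2]
8. n5.lim = 8  [B.wid + 5]
9. n6.off = false  [terminal]
10. n7.live = 2  [terminal]
11. n5.idx = "py"  ["py"]
12. n8.lab = 8  [B.wid + 5]
13. n9.off = true  [terminal]
14. n10.live = 3  [terminal]
15. n8.fin = 0  [S.lab - 8]
16. n8.ok = 2  [c.live - 1]
17. n11.key = 26  [S.ok + 24]
18. n11.lim = 0  [S.fin + S.ok - 2]
19. n12.cnt = 15  [terminal]
20. n13.live = -8  [terminal]
21. n14.off = false  [terminal]
22. n11.idx = "zw"  ["zw"]
23. n4.fin = 15  [S.ok + 13]
24. n15.cnt = 1  [terminal]
25. n2.fin = 1  [a₀.cnt + B.fin - 5]
26. n2.ok = 10  [B.fin + a₀.cnt + 4]
27. n16.cnt = 20  [terminal]
28. n0.fin = 13  [S₁.fin + 12]
29. n0.ok = 13  [a₀.cnt + S₀.lab + 8]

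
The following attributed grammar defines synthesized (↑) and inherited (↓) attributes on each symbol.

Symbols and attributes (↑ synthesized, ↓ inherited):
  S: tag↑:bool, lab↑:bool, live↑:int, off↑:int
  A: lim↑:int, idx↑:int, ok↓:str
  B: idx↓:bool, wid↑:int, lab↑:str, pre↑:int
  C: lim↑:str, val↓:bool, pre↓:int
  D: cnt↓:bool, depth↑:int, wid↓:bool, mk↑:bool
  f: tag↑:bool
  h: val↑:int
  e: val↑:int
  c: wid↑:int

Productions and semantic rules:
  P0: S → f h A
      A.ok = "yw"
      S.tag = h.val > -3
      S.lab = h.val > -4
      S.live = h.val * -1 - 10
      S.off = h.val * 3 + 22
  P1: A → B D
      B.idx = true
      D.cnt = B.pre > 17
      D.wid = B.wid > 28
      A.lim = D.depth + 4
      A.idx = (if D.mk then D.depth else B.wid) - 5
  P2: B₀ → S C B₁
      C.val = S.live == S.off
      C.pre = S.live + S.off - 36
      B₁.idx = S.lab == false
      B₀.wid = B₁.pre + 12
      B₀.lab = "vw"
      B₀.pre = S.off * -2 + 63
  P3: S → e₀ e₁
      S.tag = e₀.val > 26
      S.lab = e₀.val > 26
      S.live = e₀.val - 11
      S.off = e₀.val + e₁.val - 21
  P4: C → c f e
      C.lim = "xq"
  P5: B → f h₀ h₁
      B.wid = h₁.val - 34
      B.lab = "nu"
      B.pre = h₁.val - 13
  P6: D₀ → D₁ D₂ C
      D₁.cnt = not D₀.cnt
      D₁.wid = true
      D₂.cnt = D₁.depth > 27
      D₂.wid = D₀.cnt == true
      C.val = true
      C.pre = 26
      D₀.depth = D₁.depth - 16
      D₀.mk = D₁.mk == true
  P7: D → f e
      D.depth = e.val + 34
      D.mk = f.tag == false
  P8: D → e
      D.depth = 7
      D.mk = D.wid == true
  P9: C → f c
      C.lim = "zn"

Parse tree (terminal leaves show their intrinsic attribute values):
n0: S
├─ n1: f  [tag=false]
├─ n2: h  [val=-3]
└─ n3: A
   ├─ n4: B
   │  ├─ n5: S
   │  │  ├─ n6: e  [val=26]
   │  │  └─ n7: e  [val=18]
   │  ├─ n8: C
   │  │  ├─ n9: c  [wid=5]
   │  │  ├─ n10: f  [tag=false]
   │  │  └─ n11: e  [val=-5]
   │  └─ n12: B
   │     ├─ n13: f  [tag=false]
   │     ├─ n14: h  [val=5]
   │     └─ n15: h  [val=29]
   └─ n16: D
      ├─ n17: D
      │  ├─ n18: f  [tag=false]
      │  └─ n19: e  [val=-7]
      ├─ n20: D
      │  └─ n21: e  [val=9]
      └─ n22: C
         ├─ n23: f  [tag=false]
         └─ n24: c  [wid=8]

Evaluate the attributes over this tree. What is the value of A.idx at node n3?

1. n1.tag = false  [terminal]
2. n2.val = -3  [terminal]
3. n3.ok = "yw"  ["yw"]
4. n4.idx = true  [true]
5. n6.val = 26  [terminal]
6. n7.val = 18  [terminal]
7. n5.tag = false  [e₀.val > 26]
8. n5.lab = false  [e₀.val > 26]
9. n5.live = 15  [e₀.val - 11]
10. n5.off = 23  [e₀.val + e₁.val - 21]
11. n8.val = false  [S.live == S.off]
12. n8.pre = 2  [S.live + S.off - 36]
13. n9.wid = 5  [terminal]
14. n10.tag = false  [terminal]
15. n11.val = -5  [terminal]
16. n8.lim = "xq"  ["xq"]
17. n12.idx = true  [S.lab == false]
18. n13.tag = false  [terminal]
19. n14.val = 5  [terminal]
20. n15.val = 29  [terminal]
21. n12.wid = -5  [h₁.val - 34]
22. n12.lab = "nu"  ["nu"]
23. n12.pre = 16  [h₁.val - 13]
24. n4.wid = 28  [B₁.pre + 12]
25. n4.lab = "vw"  ["vw"]
26. n4.pre = 17  [S.off * -2 + 63]
27. n16.cnt = false  [B.pre > 17]
28. n16.wid = false  [B.wid > 28]
29. n17.cnt = true  [not D₀.cnt]
30. n17.wid = true  [true]
31. n18.tag = false  [terminal]
32. n19.val = -7  [terminal]
33. n17.depth = 27  [e.val + 34]
34. n17.mk = true  [f.tag == false]
35. n20.cnt = false  [D₁.depth > 27]
36. n20.wid = false  [D₀.cnt == true]
37. n21.val = 9  [terminal]
38. n20.depth = 7  [7]
39. n20.mk = false  [D.wid == true]
40. n22.val = true  [true]
41. n22.pre = 26  [26]
42. n23.tag = false  [terminal]
43. n24.wid = 8  [terminal]
44. n22.lim = "zn"  ["zn"]
45. n16.depth = 11  [D₁.depth - 16]
46. n16.mk = true  [D₁.mk == true]
47. n3.lim = 15  [D.depth + 4]
48. n3.idx = 6  [(if D.mk then D.depth else B.wid) - 5]
49. n0.tag = false  [h.val > -3]
50. n0.lab = true  [h.val > -4]
51. n0.live = -7  [h.val * -1 - 10]
52. n0.off = 13  [h.val * 3 + 22]

6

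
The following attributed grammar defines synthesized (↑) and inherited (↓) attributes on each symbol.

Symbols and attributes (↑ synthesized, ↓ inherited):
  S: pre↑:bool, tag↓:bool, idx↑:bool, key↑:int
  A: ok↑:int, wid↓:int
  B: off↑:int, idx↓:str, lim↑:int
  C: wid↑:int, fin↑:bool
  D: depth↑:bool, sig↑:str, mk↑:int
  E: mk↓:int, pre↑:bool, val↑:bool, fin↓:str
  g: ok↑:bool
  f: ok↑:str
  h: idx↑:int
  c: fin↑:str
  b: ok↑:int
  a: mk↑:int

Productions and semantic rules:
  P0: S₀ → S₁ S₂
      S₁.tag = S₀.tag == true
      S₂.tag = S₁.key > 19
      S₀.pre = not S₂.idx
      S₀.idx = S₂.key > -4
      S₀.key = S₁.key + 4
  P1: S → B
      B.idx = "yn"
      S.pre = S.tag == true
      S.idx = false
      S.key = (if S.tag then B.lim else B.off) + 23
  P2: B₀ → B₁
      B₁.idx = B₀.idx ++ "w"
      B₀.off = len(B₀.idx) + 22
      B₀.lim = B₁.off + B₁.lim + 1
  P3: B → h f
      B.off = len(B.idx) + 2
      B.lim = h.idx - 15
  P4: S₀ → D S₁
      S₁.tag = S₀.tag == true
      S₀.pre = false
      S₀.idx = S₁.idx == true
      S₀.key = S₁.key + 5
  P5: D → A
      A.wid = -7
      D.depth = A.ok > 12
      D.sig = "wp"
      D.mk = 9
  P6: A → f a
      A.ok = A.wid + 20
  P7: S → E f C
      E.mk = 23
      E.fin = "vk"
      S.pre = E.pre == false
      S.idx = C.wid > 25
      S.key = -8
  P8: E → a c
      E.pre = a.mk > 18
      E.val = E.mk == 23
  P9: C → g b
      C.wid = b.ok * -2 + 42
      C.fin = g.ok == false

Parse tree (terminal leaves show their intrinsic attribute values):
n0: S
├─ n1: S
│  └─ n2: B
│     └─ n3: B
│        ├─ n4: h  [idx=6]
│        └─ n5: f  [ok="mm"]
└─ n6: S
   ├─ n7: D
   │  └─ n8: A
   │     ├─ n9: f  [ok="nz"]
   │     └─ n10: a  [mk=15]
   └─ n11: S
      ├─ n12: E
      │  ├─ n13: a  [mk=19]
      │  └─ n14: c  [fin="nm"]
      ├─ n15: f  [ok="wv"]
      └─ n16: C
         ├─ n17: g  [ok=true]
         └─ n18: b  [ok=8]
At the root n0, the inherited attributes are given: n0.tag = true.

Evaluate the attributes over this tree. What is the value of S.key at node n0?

24

1. n0.tag = true  [given at root]
2. n1.tag = true  [S₀.tag == true]
3. n2.idx = "yn"  ["yn"]
4. n3.idx = "ynw"  [B₀.idx ++ "w"]
5. n4.idx = 6  [terminal]
6. n5.ok = "mm"  [terminal]
7. n3.off = 5  [len(B.idx) + 2]
8. n3.lim = -9  [h.idx - 15]
9. n2.off = 24  [len(B₀.idx) + 22]
10. n2.lim = -3  [B₁.off + B₁.lim + 1]
11. n1.pre = true  [S.tag == true]
12. n1.idx = false  [false]
13. n1.key = 20  [(if S.tag then B.lim else B.off) + 23]
14. n6.tag = true  [S₁.key > 19]
15. n8.wid = -7  [-7]
16. n9.ok = "nz"  [terminal]
17. n10.mk = 15  [terminal]
18. n8.ok = 13  [A.wid + 20]
19. n7.depth = true  [A.ok > 12]
20. n7.sig = "wp"  ["wp"]
21. n7.mk = 9  [9]
22. n11.tag = true  [S₀.tag == true]
23. n12.mk = 23  [23]
24. n12.fin = "vk"  ["vk"]
25. n13.mk = 19  [terminal]
26. n14.fin = "nm"  [terminal]
27. n12.pre = true  [a.mk > 18]
28. n12.val = true  [E.mk == 23]
29. n15.ok = "wv"  [terminal]
30. n17.ok = true  [terminal]
31. n18.ok = 8  [terminal]
32. n16.wid = 26  [b.ok * -2 + 42]
33. n16.fin = false  [g.ok == false]
34. n11.pre = false  [E.pre == false]
35. n11.idx = true  [C.wid > 25]
36. n11.key = -8  [-8]
37. n6.pre = false  [false]
38. n6.idx = true  [S₁.idx == true]
39. n6.key = -3  [S₁.key + 5]
40. n0.pre = false  [not S₂.idx]
41. n0.idx = true  [S₂.key > -4]
42. n0.key = 24  [S₁.key + 4]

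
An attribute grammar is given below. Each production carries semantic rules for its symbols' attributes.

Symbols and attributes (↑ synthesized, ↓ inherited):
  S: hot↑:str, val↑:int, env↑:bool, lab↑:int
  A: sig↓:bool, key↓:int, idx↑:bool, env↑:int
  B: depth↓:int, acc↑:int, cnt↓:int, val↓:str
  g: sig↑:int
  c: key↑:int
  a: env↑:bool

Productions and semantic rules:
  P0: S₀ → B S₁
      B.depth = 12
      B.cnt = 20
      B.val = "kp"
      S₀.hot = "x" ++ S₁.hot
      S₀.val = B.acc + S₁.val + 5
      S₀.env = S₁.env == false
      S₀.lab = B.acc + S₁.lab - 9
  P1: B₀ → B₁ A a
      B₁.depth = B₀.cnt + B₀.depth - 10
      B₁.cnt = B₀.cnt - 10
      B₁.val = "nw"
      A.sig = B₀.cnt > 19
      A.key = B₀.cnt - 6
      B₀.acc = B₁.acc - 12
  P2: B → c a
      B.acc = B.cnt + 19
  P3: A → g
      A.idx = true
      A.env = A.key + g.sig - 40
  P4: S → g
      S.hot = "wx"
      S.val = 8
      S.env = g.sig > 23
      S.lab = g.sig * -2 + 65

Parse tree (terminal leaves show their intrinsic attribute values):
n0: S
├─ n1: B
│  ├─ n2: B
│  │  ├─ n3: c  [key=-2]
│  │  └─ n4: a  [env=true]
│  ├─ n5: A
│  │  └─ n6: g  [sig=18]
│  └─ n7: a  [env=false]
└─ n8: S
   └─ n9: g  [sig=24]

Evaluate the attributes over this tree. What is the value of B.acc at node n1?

1. n1.depth = 12  [12]
2. n1.cnt = 20  [20]
3. n1.val = "kp"  ["kp"]
4. n2.depth = 22  [B₀.cnt + B₀.depth - 10]
5. n2.cnt = 10  [B₀.cnt - 10]
6. n2.val = "nw"  ["nw"]
7. n3.key = -2  [terminal]
8. n4.env = true  [terminal]
9. n2.acc = 29  [B.cnt + 19]
10. n5.sig = true  [B₀.cnt > 19]
11. n5.key = 14  [B₀.cnt - 6]
12. n6.sig = 18  [terminal]
13. n5.idx = true  [true]
14. n5.env = -8  [A.key + g.sig - 40]
15. n7.env = false  [terminal]
16. n1.acc = 17  [B₁.acc - 12]
17. n9.sig = 24  [terminal]
18. n8.hot = "wx"  ["wx"]
19. n8.val = 8  [8]
20. n8.env = true  [g.sig > 23]
21. n8.lab = 17  [g.sig * -2 + 65]
22. n0.hot = "xwx"  ["x" ++ S₁.hot]
23. n0.val = 30  [B.acc + S₁.val + 5]
24. n0.env = false  [S₁.env == false]
25. n0.lab = 25  [B.acc + S₁.lab - 9]

17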